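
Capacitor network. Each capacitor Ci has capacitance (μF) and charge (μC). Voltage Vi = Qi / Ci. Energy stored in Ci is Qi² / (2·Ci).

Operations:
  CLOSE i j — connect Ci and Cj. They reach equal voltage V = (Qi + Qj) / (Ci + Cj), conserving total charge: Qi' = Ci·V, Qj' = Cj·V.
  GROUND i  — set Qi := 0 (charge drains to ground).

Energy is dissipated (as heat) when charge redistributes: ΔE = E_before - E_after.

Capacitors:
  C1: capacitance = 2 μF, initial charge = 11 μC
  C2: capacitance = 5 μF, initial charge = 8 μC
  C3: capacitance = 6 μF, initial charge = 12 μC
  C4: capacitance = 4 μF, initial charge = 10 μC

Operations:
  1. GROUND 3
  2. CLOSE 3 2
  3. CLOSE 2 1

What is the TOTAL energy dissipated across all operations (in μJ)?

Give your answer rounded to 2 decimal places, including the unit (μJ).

Answer: 31.76 μJ

Derivation:
Initial: C1(2μF, Q=11μC, V=5.50V), C2(5μF, Q=8μC, V=1.60V), C3(6μF, Q=12μC, V=2.00V), C4(4μF, Q=10μC, V=2.50V)
Op 1: GROUND 3: Q3=0; energy lost=12.000
Op 2: CLOSE 3-2: Q_total=8.00, C_total=11.00, V=0.73; Q3=4.36, Q2=3.64; dissipated=3.491
Op 3: CLOSE 2-1: Q_total=14.64, C_total=7.00, V=2.09; Q2=10.45, Q1=4.18; dissipated=16.271
Total dissipated: 31.762 μJ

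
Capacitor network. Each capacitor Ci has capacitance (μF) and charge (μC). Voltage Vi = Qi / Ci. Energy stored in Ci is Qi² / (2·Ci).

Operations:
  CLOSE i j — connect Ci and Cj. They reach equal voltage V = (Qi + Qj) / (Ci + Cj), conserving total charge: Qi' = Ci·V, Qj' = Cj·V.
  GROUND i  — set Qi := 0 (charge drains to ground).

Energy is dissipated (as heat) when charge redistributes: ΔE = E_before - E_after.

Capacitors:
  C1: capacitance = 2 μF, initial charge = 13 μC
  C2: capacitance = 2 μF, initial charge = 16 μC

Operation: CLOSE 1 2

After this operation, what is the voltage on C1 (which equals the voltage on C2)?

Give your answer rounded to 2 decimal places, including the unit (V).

Answer: 7.25 V

Derivation:
Initial: C1(2μF, Q=13μC, V=6.50V), C2(2μF, Q=16μC, V=8.00V)
Op 1: CLOSE 1-2: Q_total=29.00, C_total=4.00, V=7.25; Q1=14.50, Q2=14.50; dissipated=1.125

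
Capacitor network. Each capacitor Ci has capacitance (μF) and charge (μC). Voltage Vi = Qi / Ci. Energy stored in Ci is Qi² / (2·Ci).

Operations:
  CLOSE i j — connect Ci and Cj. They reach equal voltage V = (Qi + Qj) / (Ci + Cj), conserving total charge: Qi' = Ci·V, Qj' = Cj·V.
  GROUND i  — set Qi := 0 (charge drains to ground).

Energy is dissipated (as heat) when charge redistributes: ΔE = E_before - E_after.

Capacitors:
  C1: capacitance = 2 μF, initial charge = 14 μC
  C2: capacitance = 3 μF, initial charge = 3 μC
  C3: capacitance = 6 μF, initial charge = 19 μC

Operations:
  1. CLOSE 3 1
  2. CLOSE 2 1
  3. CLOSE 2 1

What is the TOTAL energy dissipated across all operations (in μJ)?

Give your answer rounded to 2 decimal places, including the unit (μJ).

Initial: C1(2μF, Q=14μC, V=7.00V), C2(3μF, Q=3μC, V=1.00V), C3(6μF, Q=19μC, V=3.17V)
Op 1: CLOSE 3-1: Q_total=33.00, C_total=8.00, V=4.12; Q3=24.75, Q1=8.25; dissipated=11.021
Op 2: CLOSE 2-1: Q_total=11.25, C_total=5.00, V=2.25; Q2=6.75, Q1=4.50; dissipated=5.859
Op 3: CLOSE 2-1: Q_total=11.25, C_total=5.00, V=2.25; Q2=6.75, Q1=4.50; dissipated=0.000
Total dissipated: 16.880 μJ

Answer: 16.88 μJ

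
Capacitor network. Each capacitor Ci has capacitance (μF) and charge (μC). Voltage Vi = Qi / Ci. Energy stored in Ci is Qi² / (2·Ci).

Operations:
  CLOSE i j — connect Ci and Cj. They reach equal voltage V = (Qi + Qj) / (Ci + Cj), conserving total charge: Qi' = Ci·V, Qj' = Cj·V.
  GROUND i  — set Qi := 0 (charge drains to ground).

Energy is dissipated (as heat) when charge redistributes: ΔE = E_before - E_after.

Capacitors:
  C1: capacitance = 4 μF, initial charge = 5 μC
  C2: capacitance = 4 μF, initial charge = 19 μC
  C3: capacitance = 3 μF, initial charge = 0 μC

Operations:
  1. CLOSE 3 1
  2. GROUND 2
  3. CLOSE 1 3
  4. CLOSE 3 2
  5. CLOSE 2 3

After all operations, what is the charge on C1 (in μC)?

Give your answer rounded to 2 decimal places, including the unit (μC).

Initial: C1(4μF, Q=5μC, V=1.25V), C2(4μF, Q=19μC, V=4.75V), C3(3μF, Q=0μC, V=0.00V)
Op 1: CLOSE 3-1: Q_total=5.00, C_total=7.00, V=0.71; Q3=2.14, Q1=2.86; dissipated=1.339
Op 2: GROUND 2: Q2=0; energy lost=45.125
Op 3: CLOSE 1-3: Q_total=5.00, C_total=7.00, V=0.71; Q1=2.86, Q3=2.14; dissipated=0.000
Op 4: CLOSE 3-2: Q_total=2.14, C_total=7.00, V=0.31; Q3=0.92, Q2=1.22; dissipated=0.437
Op 5: CLOSE 2-3: Q_total=2.14, C_total=7.00, V=0.31; Q2=1.22, Q3=0.92; dissipated=0.000
Final charges: Q1=2.86, Q2=1.22, Q3=0.92

Answer: 2.86 μC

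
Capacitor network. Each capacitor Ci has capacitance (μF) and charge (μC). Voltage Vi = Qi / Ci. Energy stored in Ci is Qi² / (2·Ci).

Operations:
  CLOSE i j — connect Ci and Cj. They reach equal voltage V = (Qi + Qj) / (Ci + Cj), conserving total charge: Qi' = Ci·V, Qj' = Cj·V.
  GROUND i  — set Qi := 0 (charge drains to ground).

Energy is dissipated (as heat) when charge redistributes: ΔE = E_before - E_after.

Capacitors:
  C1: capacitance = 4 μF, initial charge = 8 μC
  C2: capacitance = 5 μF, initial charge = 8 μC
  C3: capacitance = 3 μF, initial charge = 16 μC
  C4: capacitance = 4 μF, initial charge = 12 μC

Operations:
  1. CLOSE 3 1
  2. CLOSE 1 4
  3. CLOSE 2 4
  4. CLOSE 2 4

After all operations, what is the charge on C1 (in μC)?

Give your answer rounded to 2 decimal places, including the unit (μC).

Answer: 12.86 μC

Derivation:
Initial: C1(4μF, Q=8μC, V=2.00V), C2(5μF, Q=8μC, V=1.60V), C3(3μF, Q=16μC, V=5.33V), C4(4μF, Q=12μC, V=3.00V)
Op 1: CLOSE 3-1: Q_total=24.00, C_total=7.00, V=3.43; Q3=10.29, Q1=13.71; dissipated=9.524
Op 2: CLOSE 1-4: Q_total=25.71, C_total=8.00, V=3.21; Q1=12.86, Q4=12.86; dissipated=0.184
Op 3: CLOSE 2-4: Q_total=20.86, C_total=9.00, V=2.32; Q2=11.59, Q4=9.27; dissipated=2.895
Op 4: CLOSE 2-4: Q_total=20.86, C_total=9.00, V=2.32; Q2=11.59, Q4=9.27; dissipated=0.000
Final charges: Q1=12.86, Q2=11.59, Q3=10.29, Q4=9.27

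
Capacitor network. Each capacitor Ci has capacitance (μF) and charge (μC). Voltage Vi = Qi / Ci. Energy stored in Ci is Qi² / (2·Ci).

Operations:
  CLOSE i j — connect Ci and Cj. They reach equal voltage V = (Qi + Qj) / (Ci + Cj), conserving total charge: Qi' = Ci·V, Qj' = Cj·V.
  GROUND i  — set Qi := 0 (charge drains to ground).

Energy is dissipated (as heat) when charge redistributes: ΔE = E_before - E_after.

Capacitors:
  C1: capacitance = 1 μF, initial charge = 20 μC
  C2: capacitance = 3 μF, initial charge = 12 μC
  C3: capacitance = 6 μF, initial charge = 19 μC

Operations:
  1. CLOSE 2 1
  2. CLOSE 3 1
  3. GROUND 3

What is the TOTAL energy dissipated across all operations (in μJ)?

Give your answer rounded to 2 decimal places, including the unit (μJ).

Answer: 150.64 μJ

Derivation:
Initial: C1(1μF, Q=20μC, V=20.00V), C2(3μF, Q=12μC, V=4.00V), C3(6μF, Q=19μC, V=3.17V)
Op 1: CLOSE 2-1: Q_total=32.00, C_total=4.00, V=8.00; Q2=24.00, Q1=8.00; dissipated=96.000
Op 2: CLOSE 3-1: Q_total=27.00, C_total=7.00, V=3.86; Q3=23.14, Q1=3.86; dissipated=10.012
Op 3: GROUND 3: Q3=0; energy lost=44.633
Total dissipated: 150.645 μJ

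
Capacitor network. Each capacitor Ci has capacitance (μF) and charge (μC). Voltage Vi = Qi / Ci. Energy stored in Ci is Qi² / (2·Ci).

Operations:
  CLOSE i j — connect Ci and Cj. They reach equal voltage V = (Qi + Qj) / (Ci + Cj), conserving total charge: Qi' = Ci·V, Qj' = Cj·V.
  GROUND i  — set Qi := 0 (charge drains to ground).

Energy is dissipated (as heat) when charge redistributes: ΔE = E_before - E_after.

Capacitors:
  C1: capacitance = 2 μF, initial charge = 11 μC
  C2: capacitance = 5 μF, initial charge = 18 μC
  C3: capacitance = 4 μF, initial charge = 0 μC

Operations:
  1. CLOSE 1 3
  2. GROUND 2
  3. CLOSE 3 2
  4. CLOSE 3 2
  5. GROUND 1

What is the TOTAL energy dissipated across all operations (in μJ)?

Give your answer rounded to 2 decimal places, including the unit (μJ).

Answer: 59.66 μJ

Derivation:
Initial: C1(2μF, Q=11μC, V=5.50V), C2(5μF, Q=18μC, V=3.60V), C3(4μF, Q=0μC, V=0.00V)
Op 1: CLOSE 1-3: Q_total=11.00, C_total=6.00, V=1.83; Q1=3.67, Q3=7.33; dissipated=20.167
Op 2: GROUND 2: Q2=0; energy lost=32.400
Op 3: CLOSE 3-2: Q_total=7.33, C_total=9.00, V=0.81; Q3=3.26, Q2=4.07; dissipated=3.735
Op 4: CLOSE 3-2: Q_total=7.33, C_total=9.00, V=0.81; Q3=3.26, Q2=4.07; dissipated=0.000
Op 5: GROUND 1: Q1=0; energy lost=3.361
Total dissipated: 59.662 μJ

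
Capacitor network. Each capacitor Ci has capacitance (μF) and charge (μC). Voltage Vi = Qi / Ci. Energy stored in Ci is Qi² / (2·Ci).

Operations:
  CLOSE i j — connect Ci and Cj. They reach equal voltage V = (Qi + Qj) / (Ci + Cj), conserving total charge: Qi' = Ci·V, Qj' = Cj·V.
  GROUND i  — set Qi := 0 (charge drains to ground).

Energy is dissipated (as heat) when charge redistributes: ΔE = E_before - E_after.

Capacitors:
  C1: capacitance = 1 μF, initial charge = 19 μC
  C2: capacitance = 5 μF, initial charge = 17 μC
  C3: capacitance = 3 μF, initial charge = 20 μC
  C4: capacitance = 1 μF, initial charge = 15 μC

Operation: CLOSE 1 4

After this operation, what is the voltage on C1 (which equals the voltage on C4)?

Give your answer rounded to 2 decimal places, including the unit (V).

Initial: C1(1μF, Q=19μC, V=19.00V), C2(5μF, Q=17μC, V=3.40V), C3(3μF, Q=20μC, V=6.67V), C4(1μF, Q=15μC, V=15.00V)
Op 1: CLOSE 1-4: Q_total=34.00, C_total=2.00, V=17.00; Q1=17.00, Q4=17.00; dissipated=4.000

Answer: 17.00 V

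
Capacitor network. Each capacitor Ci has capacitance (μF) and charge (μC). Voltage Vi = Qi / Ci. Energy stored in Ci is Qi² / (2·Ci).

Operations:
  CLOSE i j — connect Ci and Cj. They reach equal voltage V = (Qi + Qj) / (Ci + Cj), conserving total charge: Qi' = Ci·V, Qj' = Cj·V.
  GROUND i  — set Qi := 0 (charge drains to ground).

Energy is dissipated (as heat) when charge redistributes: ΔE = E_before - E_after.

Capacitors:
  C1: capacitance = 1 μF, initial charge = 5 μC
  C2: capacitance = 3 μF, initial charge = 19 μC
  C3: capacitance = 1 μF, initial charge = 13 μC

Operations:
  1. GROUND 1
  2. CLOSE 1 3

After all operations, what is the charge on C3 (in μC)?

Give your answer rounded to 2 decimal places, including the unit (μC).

Initial: C1(1μF, Q=5μC, V=5.00V), C2(3μF, Q=19μC, V=6.33V), C3(1μF, Q=13μC, V=13.00V)
Op 1: GROUND 1: Q1=0; energy lost=12.500
Op 2: CLOSE 1-3: Q_total=13.00, C_total=2.00, V=6.50; Q1=6.50, Q3=6.50; dissipated=42.250
Final charges: Q1=6.50, Q2=19.00, Q3=6.50

Answer: 6.50 μC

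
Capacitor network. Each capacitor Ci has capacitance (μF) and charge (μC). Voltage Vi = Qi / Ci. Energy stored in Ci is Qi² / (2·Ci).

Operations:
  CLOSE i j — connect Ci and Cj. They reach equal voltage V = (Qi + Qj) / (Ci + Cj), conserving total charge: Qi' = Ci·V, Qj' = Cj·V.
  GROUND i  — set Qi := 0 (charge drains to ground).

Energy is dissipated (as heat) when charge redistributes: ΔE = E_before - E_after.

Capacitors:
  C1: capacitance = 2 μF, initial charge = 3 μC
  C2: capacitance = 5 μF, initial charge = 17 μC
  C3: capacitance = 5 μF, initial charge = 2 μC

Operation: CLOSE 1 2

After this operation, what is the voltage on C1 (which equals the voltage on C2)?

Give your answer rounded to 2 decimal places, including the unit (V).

Answer: 2.86 V

Derivation:
Initial: C1(2μF, Q=3μC, V=1.50V), C2(5μF, Q=17μC, V=3.40V), C3(5μF, Q=2μC, V=0.40V)
Op 1: CLOSE 1-2: Q_total=20.00, C_total=7.00, V=2.86; Q1=5.71, Q2=14.29; dissipated=2.579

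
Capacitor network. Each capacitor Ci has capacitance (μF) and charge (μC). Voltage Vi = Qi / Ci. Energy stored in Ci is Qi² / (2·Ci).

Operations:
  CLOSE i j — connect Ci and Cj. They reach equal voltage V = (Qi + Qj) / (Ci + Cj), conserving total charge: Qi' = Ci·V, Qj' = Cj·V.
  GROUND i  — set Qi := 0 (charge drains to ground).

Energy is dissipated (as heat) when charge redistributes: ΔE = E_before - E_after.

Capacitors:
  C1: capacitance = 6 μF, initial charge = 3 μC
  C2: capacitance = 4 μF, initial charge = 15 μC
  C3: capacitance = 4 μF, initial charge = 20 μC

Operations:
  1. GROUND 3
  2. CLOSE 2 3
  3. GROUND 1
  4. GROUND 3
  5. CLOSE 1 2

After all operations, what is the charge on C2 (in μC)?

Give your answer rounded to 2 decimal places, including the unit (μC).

Initial: C1(6μF, Q=3μC, V=0.50V), C2(4μF, Q=15μC, V=3.75V), C3(4μF, Q=20μC, V=5.00V)
Op 1: GROUND 3: Q3=0; energy lost=50.000
Op 2: CLOSE 2-3: Q_total=15.00, C_total=8.00, V=1.88; Q2=7.50, Q3=7.50; dissipated=14.062
Op 3: GROUND 1: Q1=0; energy lost=0.750
Op 4: GROUND 3: Q3=0; energy lost=7.031
Op 5: CLOSE 1-2: Q_total=7.50, C_total=10.00, V=0.75; Q1=4.50, Q2=3.00; dissipated=4.219
Final charges: Q1=4.50, Q2=3.00, Q3=0.00

Answer: 3.00 μC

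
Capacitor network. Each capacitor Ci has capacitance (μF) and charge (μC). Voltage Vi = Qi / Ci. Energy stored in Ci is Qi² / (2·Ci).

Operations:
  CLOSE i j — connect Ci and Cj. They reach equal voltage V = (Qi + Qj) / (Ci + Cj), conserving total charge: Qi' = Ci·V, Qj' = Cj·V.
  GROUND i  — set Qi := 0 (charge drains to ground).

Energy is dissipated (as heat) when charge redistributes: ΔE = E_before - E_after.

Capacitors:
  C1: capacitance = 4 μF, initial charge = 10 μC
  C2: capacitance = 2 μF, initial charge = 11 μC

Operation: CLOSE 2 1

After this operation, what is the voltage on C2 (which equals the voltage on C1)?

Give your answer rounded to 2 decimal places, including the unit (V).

Answer: 3.50 V

Derivation:
Initial: C1(4μF, Q=10μC, V=2.50V), C2(2μF, Q=11μC, V=5.50V)
Op 1: CLOSE 2-1: Q_total=21.00, C_total=6.00, V=3.50; Q2=7.00, Q1=14.00; dissipated=6.000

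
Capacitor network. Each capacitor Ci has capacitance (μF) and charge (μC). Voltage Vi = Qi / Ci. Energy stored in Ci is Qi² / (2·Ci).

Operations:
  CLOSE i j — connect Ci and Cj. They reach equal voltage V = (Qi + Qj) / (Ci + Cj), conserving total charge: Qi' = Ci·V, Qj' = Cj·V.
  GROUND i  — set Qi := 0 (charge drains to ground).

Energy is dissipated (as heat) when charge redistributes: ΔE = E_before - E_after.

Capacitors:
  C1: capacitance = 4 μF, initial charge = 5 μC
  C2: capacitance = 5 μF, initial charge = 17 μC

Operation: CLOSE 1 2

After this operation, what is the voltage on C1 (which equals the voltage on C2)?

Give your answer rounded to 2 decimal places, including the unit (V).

Initial: C1(4μF, Q=5μC, V=1.25V), C2(5μF, Q=17μC, V=3.40V)
Op 1: CLOSE 1-2: Q_total=22.00, C_total=9.00, V=2.44; Q1=9.78, Q2=12.22; dissipated=5.136

Answer: 2.44 V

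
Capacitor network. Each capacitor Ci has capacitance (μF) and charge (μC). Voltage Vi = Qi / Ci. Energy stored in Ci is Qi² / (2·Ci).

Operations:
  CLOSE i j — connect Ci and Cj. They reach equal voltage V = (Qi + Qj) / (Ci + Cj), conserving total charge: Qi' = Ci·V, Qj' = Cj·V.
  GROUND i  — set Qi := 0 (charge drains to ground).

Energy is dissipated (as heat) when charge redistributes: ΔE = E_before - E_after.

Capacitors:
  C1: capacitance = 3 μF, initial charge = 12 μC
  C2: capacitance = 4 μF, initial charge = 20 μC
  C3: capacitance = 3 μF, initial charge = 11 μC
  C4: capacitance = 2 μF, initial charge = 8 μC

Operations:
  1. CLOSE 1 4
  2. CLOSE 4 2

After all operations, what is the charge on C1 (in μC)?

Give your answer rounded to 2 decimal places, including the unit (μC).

Answer: 12.00 μC

Derivation:
Initial: C1(3μF, Q=12μC, V=4.00V), C2(4μF, Q=20μC, V=5.00V), C3(3μF, Q=11μC, V=3.67V), C4(2μF, Q=8μC, V=4.00V)
Op 1: CLOSE 1-4: Q_total=20.00, C_total=5.00, V=4.00; Q1=12.00, Q4=8.00; dissipated=0.000
Op 2: CLOSE 4-2: Q_total=28.00, C_total=6.00, V=4.67; Q4=9.33, Q2=18.67; dissipated=0.667
Final charges: Q1=12.00, Q2=18.67, Q3=11.00, Q4=9.33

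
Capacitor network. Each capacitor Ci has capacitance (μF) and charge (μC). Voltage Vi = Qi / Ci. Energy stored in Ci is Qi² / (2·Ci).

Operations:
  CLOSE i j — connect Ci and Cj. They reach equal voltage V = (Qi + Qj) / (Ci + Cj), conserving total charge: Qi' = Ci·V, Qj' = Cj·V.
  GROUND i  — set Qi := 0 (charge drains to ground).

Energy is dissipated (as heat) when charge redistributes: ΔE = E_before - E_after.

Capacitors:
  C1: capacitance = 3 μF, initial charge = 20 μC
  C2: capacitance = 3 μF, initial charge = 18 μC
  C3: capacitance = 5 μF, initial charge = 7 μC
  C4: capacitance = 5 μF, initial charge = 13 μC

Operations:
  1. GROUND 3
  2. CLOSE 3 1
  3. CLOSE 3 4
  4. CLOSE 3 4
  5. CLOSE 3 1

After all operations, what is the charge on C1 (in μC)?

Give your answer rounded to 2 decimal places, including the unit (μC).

Answer: 7.59 μC

Derivation:
Initial: C1(3μF, Q=20μC, V=6.67V), C2(3μF, Q=18μC, V=6.00V), C3(5μF, Q=7μC, V=1.40V), C4(5μF, Q=13μC, V=2.60V)
Op 1: GROUND 3: Q3=0; energy lost=4.900
Op 2: CLOSE 3-1: Q_total=20.00, C_total=8.00, V=2.50; Q3=12.50, Q1=7.50; dissipated=41.667
Op 3: CLOSE 3-4: Q_total=25.50, C_total=10.00, V=2.55; Q3=12.75, Q4=12.75; dissipated=0.013
Op 4: CLOSE 3-4: Q_total=25.50, C_total=10.00, V=2.55; Q3=12.75, Q4=12.75; dissipated=0.000
Op 5: CLOSE 3-1: Q_total=20.25, C_total=8.00, V=2.53; Q3=12.66, Q1=7.59; dissipated=0.002
Final charges: Q1=7.59, Q2=18.00, Q3=12.66, Q4=12.75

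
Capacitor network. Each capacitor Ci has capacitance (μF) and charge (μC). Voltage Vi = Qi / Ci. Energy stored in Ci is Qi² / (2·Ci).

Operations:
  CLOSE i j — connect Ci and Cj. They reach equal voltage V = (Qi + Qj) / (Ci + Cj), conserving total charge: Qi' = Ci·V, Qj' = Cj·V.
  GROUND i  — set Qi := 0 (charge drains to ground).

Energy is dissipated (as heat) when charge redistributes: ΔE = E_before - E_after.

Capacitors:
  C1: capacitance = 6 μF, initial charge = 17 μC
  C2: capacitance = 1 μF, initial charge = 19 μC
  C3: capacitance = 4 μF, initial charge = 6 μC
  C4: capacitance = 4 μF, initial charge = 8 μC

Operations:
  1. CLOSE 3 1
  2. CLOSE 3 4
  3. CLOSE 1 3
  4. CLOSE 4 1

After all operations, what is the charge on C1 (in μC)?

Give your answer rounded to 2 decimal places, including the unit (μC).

Initial: C1(6μF, Q=17μC, V=2.83V), C2(1μF, Q=19μC, V=19.00V), C3(4μF, Q=6μC, V=1.50V), C4(4μF, Q=8μC, V=2.00V)
Op 1: CLOSE 3-1: Q_total=23.00, C_total=10.00, V=2.30; Q3=9.20, Q1=13.80; dissipated=2.133
Op 2: CLOSE 3-4: Q_total=17.20, C_total=8.00, V=2.15; Q3=8.60, Q4=8.60; dissipated=0.090
Op 3: CLOSE 1-3: Q_total=22.40, C_total=10.00, V=2.24; Q1=13.44, Q3=8.96; dissipated=0.027
Op 4: CLOSE 4-1: Q_total=22.04, C_total=10.00, V=2.20; Q4=8.82, Q1=13.22; dissipated=0.010
Final charges: Q1=13.22, Q2=19.00, Q3=8.96, Q4=8.82

Answer: 13.22 μC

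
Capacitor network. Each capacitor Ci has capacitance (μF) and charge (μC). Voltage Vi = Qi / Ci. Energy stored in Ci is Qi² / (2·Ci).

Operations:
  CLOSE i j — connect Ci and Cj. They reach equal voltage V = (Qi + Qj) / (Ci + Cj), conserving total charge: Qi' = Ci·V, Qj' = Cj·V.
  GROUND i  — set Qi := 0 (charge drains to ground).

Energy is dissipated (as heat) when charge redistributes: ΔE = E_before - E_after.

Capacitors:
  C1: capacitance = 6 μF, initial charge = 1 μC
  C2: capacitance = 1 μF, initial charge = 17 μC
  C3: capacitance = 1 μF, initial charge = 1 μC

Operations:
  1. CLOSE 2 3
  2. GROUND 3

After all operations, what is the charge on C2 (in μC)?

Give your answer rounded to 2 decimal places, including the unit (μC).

Initial: C1(6μF, Q=1μC, V=0.17V), C2(1μF, Q=17μC, V=17.00V), C3(1μF, Q=1μC, V=1.00V)
Op 1: CLOSE 2-3: Q_total=18.00, C_total=2.00, V=9.00; Q2=9.00, Q3=9.00; dissipated=64.000
Op 2: GROUND 3: Q3=0; energy lost=40.500
Final charges: Q1=1.00, Q2=9.00, Q3=0.00

Answer: 9.00 μC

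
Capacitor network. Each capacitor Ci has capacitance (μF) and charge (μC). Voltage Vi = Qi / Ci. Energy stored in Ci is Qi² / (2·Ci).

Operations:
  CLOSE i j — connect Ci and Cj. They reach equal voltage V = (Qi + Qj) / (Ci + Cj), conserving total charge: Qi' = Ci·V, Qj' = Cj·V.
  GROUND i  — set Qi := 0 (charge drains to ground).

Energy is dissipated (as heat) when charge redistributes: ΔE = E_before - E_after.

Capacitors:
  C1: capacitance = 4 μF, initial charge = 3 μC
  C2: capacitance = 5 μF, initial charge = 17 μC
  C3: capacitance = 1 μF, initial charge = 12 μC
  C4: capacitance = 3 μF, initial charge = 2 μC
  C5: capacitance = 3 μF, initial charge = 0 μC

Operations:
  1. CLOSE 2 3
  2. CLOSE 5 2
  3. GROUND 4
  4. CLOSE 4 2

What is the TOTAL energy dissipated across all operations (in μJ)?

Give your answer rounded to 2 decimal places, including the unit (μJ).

Initial: C1(4μF, Q=3μC, V=0.75V), C2(5μF, Q=17μC, V=3.40V), C3(1μF, Q=12μC, V=12.00V), C4(3μF, Q=2μC, V=0.67V), C5(3μF, Q=0μC, V=0.00V)
Op 1: CLOSE 2-3: Q_total=29.00, C_total=6.00, V=4.83; Q2=24.17, Q3=4.83; dissipated=30.817
Op 2: CLOSE 5-2: Q_total=24.17, C_total=8.00, V=3.02; Q5=9.06, Q2=15.10; dissipated=21.901
Op 3: GROUND 4: Q4=0; energy lost=0.667
Op 4: CLOSE 4-2: Q_total=15.10, C_total=8.00, V=1.89; Q4=5.66, Q2=9.44; dissipated=8.555
Total dissipated: 61.939 μJ

Answer: 61.94 μJ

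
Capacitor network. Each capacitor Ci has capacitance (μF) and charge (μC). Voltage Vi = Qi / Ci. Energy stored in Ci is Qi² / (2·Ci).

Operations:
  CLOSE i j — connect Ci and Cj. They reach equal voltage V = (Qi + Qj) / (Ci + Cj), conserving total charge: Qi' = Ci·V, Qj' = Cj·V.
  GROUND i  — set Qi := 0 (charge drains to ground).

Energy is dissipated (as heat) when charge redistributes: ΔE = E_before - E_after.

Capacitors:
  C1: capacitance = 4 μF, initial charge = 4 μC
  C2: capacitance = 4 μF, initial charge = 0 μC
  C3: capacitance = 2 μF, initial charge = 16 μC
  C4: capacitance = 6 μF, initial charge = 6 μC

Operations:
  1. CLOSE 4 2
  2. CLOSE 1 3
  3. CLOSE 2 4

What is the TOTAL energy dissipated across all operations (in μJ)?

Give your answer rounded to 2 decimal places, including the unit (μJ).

Answer: 33.87 μJ

Derivation:
Initial: C1(4μF, Q=4μC, V=1.00V), C2(4μF, Q=0μC, V=0.00V), C3(2μF, Q=16μC, V=8.00V), C4(6μF, Q=6μC, V=1.00V)
Op 1: CLOSE 4-2: Q_total=6.00, C_total=10.00, V=0.60; Q4=3.60, Q2=2.40; dissipated=1.200
Op 2: CLOSE 1-3: Q_total=20.00, C_total=6.00, V=3.33; Q1=13.33, Q3=6.67; dissipated=32.667
Op 3: CLOSE 2-4: Q_total=6.00, C_total=10.00, V=0.60; Q2=2.40, Q4=3.60; dissipated=0.000
Total dissipated: 33.867 μJ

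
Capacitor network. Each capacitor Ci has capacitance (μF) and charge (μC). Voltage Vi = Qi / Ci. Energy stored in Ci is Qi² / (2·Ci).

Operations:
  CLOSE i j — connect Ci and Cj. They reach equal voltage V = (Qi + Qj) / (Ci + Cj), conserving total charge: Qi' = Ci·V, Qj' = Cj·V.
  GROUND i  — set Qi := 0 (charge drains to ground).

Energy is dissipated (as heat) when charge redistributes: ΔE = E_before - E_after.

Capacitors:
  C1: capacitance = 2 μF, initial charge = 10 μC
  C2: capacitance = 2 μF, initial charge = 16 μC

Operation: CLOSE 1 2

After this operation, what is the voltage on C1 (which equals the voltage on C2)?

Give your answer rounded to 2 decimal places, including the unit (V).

Answer: 6.50 V

Derivation:
Initial: C1(2μF, Q=10μC, V=5.00V), C2(2μF, Q=16μC, V=8.00V)
Op 1: CLOSE 1-2: Q_total=26.00, C_total=4.00, V=6.50; Q1=13.00, Q2=13.00; dissipated=4.500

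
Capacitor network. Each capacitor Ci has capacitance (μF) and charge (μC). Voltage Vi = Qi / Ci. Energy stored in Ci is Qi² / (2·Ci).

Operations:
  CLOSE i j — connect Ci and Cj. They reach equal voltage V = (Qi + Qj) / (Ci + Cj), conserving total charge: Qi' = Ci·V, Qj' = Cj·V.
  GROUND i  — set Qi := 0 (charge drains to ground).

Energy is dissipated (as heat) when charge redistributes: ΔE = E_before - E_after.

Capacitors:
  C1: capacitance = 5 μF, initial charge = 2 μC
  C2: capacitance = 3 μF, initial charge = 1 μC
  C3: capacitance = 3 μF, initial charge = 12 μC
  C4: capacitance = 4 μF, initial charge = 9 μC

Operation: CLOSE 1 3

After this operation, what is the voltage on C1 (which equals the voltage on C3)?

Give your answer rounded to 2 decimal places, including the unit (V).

Answer: 1.75 V

Derivation:
Initial: C1(5μF, Q=2μC, V=0.40V), C2(3μF, Q=1μC, V=0.33V), C3(3μF, Q=12μC, V=4.00V), C4(4μF, Q=9μC, V=2.25V)
Op 1: CLOSE 1-3: Q_total=14.00, C_total=8.00, V=1.75; Q1=8.75, Q3=5.25; dissipated=12.150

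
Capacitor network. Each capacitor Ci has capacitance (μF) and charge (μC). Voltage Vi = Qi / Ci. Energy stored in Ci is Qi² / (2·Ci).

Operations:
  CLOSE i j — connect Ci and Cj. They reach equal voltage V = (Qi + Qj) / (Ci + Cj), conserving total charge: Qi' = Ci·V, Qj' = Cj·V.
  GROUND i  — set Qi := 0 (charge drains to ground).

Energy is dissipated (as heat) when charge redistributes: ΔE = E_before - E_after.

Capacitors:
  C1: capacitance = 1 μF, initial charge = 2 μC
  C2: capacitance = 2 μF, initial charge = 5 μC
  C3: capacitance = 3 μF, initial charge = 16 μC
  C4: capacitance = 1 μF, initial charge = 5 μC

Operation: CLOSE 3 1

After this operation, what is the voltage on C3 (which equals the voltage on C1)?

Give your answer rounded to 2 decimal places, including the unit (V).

Initial: C1(1μF, Q=2μC, V=2.00V), C2(2μF, Q=5μC, V=2.50V), C3(3μF, Q=16μC, V=5.33V), C4(1μF, Q=5μC, V=5.00V)
Op 1: CLOSE 3-1: Q_total=18.00, C_total=4.00, V=4.50; Q3=13.50, Q1=4.50; dissipated=4.167

Answer: 4.50 V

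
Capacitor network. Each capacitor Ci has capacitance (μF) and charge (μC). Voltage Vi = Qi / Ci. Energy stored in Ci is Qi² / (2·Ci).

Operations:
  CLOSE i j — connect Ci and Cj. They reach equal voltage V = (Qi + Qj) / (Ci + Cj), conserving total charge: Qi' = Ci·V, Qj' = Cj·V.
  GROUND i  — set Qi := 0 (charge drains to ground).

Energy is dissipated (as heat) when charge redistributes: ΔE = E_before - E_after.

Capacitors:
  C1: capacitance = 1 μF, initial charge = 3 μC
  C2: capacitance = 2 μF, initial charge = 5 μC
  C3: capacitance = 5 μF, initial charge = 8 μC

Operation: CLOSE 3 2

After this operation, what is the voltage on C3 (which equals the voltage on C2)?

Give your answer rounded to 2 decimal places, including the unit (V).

Initial: C1(1μF, Q=3μC, V=3.00V), C2(2μF, Q=5μC, V=2.50V), C3(5μF, Q=8μC, V=1.60V)
Op 1: CLOSE 3-2: Q_total=13.00, C_total=7.00, V=1.86; Q3=9.29, Q2=3.71; dissipated=0.579

Answer: 1.86 V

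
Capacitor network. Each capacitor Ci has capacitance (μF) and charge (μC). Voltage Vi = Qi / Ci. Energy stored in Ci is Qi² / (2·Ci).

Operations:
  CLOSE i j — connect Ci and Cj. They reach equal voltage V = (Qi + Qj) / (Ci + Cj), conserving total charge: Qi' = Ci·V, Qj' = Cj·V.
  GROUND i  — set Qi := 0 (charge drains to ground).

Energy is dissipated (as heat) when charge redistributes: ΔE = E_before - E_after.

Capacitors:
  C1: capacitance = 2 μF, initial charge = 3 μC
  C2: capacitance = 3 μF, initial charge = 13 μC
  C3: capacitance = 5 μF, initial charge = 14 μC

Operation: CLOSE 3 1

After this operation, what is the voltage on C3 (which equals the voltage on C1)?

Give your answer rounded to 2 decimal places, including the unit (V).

Initial: C1(2μF, Q=3μC, V=1.50V), C2(3μF, Q=13μC, V=4.33V), C3(5μF, Q=14μC, V=2.80V)
Op 1: CLOSE 3-1: Q_total=17.00, C_total=7.00, V=2.43; Q3=12.14, Q1=4.86; dissipated=1.207

Answer: 2.43 V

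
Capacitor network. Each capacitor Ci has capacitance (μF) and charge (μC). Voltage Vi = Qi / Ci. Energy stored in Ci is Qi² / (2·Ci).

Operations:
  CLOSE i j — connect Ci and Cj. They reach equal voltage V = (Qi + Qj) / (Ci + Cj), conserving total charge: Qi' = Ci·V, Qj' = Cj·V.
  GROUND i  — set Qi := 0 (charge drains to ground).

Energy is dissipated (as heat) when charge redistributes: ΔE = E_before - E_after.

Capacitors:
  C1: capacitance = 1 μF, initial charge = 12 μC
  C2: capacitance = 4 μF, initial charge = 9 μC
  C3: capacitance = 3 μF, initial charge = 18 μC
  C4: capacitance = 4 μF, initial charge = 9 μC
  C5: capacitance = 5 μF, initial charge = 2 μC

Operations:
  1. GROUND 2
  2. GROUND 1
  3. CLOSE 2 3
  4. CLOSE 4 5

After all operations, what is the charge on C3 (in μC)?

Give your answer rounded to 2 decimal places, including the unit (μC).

Answer: 7.71 μC

Derivation:
Initial: C1(1μF, Q=12μC, V=12.00V), C2(4μF, Q=9μC, V=2.25V), C3(3μF, Q=18μC, V=6.00V), C4(4μF, Q=9μC, V=2.25V), C5(5μF, Q=2μC, V=0.40V)
Op 1: GROUND 2: Q2=0; energy lost=10.125
Op 2: GROUND 1: Q1=0; energy lost=72.000
Op 3: CLOSE 2-3: Q_total=18.00, C_total=7.00, V=2.57; Q2=10.29, Q3=7.71; dissipated=30.857
Op 4: CLOSE 4-5: Q_total=11.00, C_total=9.00, V=1.22; Q4=4.89, Q5=6.11; dissipated=3.803
Final charges: Q1=0.00, Q2=10.29, Q3=7.71, Q4=4.89, Q5=6.11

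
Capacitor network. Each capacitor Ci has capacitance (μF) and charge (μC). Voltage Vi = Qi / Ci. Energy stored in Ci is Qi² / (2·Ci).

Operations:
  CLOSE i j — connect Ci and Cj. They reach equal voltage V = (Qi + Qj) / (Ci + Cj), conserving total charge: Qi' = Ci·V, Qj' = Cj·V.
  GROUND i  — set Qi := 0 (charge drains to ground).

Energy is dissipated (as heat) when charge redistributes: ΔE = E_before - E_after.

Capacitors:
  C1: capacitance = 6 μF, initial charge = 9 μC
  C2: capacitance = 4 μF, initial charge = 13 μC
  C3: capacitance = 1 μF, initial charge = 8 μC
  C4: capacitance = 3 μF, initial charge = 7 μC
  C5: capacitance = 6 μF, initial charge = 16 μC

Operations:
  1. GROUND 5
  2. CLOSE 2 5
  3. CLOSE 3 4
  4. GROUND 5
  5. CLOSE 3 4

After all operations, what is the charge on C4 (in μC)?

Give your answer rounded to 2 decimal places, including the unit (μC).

Initial: C1(6μF, Q=9μC, V=1.50V), C2(4μF, Q=13μC, V=3.25V), C3(1μF, Q=8μC, V=8.00V), C4(3μF, Q=7μC, V=2.33V), C5(6μF, Q=16μC, V=2.67V)
Op 1: GROUND 5: Q5=0; energy lost=21.333
Op 2: CLOSE 2-5: Q_total=13.00, C_total=10.00, V=1.30; Q2=5.20, Q5=7.80; dissipated=12.675
Op 3: CLOSE 3-4: Q_total=15.00, C_total=4.00, V=3.75; Q3=3.75, Q4=11.25; dissipated=12.042
Op 4: GROUND 5: Q5=0; energy lost=5.070
Op 5: CLOSE 3-4: Q_total=15.00, C_total=4.00, V=3.75; Q3=3.75, Q4=11.25; dissipated=0.000
Final charges: Q1=9.00, Q2=5.20, Q3=3.75, Q4=11.25, Q5=0.00

Answer: 11.25 μC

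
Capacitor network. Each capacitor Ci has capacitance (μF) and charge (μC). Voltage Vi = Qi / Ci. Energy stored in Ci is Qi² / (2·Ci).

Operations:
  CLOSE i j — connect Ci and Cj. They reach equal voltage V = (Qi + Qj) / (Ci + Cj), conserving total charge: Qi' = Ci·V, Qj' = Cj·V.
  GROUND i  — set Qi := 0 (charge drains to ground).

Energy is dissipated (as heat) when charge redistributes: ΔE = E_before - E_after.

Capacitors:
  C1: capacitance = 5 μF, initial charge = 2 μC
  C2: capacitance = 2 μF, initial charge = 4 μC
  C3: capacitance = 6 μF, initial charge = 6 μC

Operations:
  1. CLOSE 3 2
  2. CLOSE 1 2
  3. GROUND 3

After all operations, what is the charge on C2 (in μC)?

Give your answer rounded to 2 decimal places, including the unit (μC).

Answer: 1.29 μC

Derivation:
Initial: C1(5μF, Q=2μC, V=0.40V), C2(2μF, Q=4μC, V=2.00V), C3(6μF, Q=6μC, V=1.00V)
Op 1: CLOSE 3-2: Q_total=10.00, C_total=8.00, V=1.25; Q3=7.50, Q2=2.50; dissipated=0.750
Op 2: CLOSE 1-2: Q_total=4.50, C_total=7.00, V=0.64; Q1=3.21, Q2=1.29; dissipated=0.516
Op 3: GROUND 3: Q3=0; energy lost=4.688
Final charges: Q1=3.21, Q2=1.29, Q3=0.00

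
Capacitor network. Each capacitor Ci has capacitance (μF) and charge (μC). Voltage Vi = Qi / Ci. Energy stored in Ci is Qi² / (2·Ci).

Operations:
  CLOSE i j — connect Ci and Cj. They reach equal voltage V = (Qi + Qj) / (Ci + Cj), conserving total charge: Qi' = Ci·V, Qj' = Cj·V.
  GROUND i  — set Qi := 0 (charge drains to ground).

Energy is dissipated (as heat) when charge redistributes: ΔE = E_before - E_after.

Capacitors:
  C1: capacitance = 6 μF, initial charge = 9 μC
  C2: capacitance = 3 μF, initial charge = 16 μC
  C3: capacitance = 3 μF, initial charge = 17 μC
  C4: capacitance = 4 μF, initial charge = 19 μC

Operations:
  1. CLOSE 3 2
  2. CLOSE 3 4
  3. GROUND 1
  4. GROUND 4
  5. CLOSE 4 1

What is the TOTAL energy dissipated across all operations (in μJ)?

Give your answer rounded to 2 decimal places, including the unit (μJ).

Initial: C1(6μF, Q=9μC, V=1.50V), C2(3μF, Q=16μC, V=5.33V), C3(3μF, Q=17μC, V=5.67V), C4(4μF, Q=19μC, V=4.75V)
Op 1: CLOSE 3-2: Q_total=33.00, C_total=6.00, V=5.50; Q3=16.50, Q2=16.50; dissipated=0.083
Op 2: CLOSE 3-4: Q_total=35.50, C_total=7.00, V=5.07; Q3=15.21, Q4=20.29; dissipated=0.482
Op 3: GROUND 1: Q1=0; energy lost=6.750
Op 4: GROUND 4: Q4=0; energy lost=51.439
Op 5: CLOSE 4-1: Q_total=0.00, C_total=10.00, V=0.00; Q4=0.00, Q1=0.00; dissipated=0.000
Total dissipated: 58.754 μJ

Answer: 58.75 μJ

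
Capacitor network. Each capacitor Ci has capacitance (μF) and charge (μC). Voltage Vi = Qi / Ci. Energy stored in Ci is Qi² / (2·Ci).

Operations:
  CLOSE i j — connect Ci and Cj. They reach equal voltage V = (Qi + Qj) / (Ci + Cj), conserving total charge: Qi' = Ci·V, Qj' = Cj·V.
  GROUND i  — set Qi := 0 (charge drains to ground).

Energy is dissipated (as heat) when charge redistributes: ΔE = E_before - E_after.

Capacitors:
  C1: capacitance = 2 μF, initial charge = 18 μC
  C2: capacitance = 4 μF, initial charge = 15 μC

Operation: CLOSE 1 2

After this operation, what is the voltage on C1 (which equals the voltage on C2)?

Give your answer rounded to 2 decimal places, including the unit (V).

Answer: 5.50 V

Derivation:
Initial: C1(2μF, Q=18μC, V=9.00V), C2(4μF, Q=15μC, V=3.75V)
Op 1: CLOSE 1-2: Q_total=33.00, C_total=6.00, V=5.50; Q1=11.00, Q2=22.00; dissipated=18.375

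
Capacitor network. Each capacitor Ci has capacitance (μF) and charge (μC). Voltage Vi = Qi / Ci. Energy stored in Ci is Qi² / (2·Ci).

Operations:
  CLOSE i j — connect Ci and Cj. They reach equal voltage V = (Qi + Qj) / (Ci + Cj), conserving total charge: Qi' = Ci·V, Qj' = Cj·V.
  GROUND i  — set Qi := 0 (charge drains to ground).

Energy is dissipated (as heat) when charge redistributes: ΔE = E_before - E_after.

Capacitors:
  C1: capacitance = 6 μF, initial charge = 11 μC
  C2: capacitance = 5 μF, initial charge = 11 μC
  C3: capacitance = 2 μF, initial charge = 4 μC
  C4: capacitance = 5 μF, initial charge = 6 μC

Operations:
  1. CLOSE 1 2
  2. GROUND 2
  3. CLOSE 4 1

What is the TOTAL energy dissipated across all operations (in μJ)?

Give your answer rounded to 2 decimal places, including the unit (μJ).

Answer: 11.06 μJ

Derivation:
Initial: C1(6μF, Q=11μC, V=1.83V), C2(5μF, Q=11μC, V=2.20V), C3(2μF, Q=4μC, V=2.00V), C4(5μF, Q=6μC, V=1.20V)
Op 1: CLOSE 1-2: Q_total=22.00, C_total=11.00, V=2.00; Q1=12.00, Q2=10.00; dissipated=0.183
Op 2: GROUND 2: Q2=0; energy lost=10.000
Op 3: CLOSE 4-1: Q_total=18.00, C_total=11.00, V=1.64; Q4=8.18, Q1=9.82; dissipated=0.873
Total dissipated: 11.056 μJ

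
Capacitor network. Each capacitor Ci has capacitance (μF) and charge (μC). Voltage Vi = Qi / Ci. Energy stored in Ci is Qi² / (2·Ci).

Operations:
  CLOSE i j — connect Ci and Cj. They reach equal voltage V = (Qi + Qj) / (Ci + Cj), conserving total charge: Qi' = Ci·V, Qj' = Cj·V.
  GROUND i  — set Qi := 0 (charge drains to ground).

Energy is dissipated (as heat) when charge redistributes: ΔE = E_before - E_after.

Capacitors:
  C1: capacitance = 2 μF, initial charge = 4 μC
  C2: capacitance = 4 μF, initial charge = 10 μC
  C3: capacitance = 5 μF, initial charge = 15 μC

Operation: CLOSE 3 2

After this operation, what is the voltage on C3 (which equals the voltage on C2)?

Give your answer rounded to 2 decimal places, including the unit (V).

Initial: C1(2μF, Q=4μC, V=2.00V), C2(4μF, Q=10μC, V=2.50V), C3(5μF, Q=15μC, V=3.00V)
Op 1: CLOSE 3-2: Q_total=25.00, C_total=9.00, V=2.78; Q3=13.89, Q2=11.11; dissipated=0.278

Answer: 2.78 V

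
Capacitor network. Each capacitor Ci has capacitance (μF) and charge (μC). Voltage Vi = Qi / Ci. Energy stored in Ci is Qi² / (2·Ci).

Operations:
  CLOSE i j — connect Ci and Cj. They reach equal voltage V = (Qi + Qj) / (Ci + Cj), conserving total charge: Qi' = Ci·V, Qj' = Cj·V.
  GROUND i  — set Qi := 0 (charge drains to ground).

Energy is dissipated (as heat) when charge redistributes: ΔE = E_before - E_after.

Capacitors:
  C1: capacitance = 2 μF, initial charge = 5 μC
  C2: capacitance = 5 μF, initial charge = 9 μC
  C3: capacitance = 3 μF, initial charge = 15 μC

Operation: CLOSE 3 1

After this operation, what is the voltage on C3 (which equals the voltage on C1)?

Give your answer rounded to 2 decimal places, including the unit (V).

Answer: 4.00 V

Derivation:
Initial: C1(2μF, Q=5μC, V=2.50V), C2(5μF, Q=9μC, V=1.80V), C3(3μF, Q=15μC, V=5.00V)
Op 1: CLOSE 3-1: Q_total=20.00, C_total=5.00, V=4.00; Q3=12.00, Q1=8.00; dissipated=3.750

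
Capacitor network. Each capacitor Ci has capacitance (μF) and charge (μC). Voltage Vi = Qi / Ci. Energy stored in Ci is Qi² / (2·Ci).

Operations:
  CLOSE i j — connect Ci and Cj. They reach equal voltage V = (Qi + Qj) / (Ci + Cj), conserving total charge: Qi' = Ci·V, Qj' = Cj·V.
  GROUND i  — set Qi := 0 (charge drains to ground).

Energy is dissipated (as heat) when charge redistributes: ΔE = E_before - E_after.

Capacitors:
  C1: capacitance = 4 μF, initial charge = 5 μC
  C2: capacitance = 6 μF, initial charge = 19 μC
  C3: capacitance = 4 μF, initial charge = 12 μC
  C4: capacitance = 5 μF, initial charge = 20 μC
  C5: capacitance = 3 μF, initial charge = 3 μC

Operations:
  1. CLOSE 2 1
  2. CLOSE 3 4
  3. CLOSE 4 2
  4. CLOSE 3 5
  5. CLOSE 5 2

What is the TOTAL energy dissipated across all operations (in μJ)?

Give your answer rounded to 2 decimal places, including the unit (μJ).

Initial: C1(4μF, Q=5μC, V=1.25V), C2(6μF, Q=19μC, V=3.17V), C3(4μF, Q=12μC, V=3.00V), C4(5μF, Q=20μC, V=4.00V), C5(3μF, Q=3μC, V=1.00V)
Op 1: CLOSE 2-1: Q_total=24.00, C_total=10.00, V=2.40; Q2=14.40, Q1=9.60; dissipated=4.408
Op 2: CLOSE 3-4: Q_total=32.00, C_total=9.00, V=3.56; Q3=14.22, Q4=17.78; dissipated=1.111
Op 3: CLOSE 4-2: Q_total=32.18, C_total=11.00, V=2.93; Q4=14.63, Q2=17.55; dissipated=1.821
Op 4: CLOSE 3-5: Q_total=17.22, C_total=7.00, V=2.46; Q3=9.84, Q5=7.38; dissipated=5.598
Op 5: CLOSE 5-2: Q_total=24.93, C_total=9.00, V=2.77; Q5=8.31, Q2=16.62; dissipated=0.216
Total dissipated: 13.154 μJ

Answer: 13.15 μJ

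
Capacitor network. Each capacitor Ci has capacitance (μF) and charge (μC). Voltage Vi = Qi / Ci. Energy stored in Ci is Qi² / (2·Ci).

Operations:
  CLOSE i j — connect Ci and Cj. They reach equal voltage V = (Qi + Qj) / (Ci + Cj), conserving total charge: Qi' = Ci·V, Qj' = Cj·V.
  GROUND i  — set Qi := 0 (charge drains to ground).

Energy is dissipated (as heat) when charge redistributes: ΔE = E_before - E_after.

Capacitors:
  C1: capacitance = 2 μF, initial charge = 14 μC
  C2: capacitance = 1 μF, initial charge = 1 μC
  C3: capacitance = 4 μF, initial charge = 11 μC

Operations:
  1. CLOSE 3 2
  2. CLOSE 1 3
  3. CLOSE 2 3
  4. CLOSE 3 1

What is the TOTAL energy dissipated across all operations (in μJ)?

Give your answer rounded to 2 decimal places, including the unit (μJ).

Answer: 16.33 μJ

Derivation:
Initial: C1(2μF, Q=14μC, V=7.00V), C2(1μF, Q=1μC, V=1.00V), C3(4μF, Q=11μC, V=2.75V)
Op 1: CLOSE 3-2: Q_total=12.00, C_total=5.00, V=2.40; Q3=9.60, Q2=2.40; dissipated=1.225
Op 2: CLOSE 1-3: Q_total=23.60, C_total=6.00, V=3.93; Q1=7.87, Q3=15.73; dissipated=14.107
Op 3: CLOSE 2-3: Q_total=18.13, C_total=5.00, V=3.63; Q2=3.63, Q3=14.51; dissipated=0.940
Op 4: CLOSE 3-1: Q_total=22.37, C_total=6.00, V=3.73; Q3=14.92, Q1=7.46; dissipated=0.063
Total dissipated: 16.335 μJ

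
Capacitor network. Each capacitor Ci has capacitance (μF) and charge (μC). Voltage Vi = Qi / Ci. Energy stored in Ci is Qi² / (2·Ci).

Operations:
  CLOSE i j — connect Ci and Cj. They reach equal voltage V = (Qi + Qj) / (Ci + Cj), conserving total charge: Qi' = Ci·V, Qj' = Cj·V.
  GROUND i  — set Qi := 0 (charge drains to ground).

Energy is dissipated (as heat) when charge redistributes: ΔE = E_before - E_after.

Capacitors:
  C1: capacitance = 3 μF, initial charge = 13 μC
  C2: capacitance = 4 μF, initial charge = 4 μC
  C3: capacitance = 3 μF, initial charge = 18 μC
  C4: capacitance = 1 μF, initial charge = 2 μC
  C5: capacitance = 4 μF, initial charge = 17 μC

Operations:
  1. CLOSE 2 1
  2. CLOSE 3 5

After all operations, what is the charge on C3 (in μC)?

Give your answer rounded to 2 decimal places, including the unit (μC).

Initial: C1(3μF, Q=13μC, V=4.33V), C2(4μF, Q=4μC, V=1.00V), C3(3μF, Q=18μC, V=6.00V), C4(1μF, Q=2μC, V=2.00V), C5(4μF, Q=17μC, V=4.25V)
Op 1: CLOSE 2-1: Q_total=17.00, C_total=7.00, V=2.43; Q2=9.71, Q1=7.29; dissipated=9.524
Op 2: CLOSE 3-5: Q_total=35.00, C_total=7.00, V=5.00; Q3=15.00, Q5=20.00; dissipated=2.625
Final charges: Q1=7.29, Q2=9.71, Q3=15.00, Q4=2.00, Q5=20.00

Answer: 15.00 μC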